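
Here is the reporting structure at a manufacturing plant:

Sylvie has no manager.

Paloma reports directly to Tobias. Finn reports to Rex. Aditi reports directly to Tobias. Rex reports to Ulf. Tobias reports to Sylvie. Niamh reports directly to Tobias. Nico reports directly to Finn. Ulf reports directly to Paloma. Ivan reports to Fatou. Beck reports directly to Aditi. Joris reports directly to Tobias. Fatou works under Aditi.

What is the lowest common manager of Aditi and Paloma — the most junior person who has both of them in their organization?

Aditi's chain of managers is Tobias, Sylvie. Paloma's chain of managers is Tobias, Sylvie. The first manager that appears in both chains is Tobias.

Tobias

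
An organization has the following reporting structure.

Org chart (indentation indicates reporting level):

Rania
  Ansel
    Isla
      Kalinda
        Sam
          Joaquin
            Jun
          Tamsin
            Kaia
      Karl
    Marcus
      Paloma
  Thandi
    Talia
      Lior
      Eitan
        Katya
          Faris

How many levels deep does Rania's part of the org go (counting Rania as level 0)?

6

The longest chain under Rania runs Rania → Ansel → Isla → Kalinda → Sam → Tamsin → Kaia, which is 6 levels below Rania.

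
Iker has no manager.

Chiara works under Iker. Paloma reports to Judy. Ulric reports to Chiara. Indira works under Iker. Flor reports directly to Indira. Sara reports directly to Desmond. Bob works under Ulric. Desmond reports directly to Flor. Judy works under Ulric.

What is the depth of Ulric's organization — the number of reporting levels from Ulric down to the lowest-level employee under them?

2

The longest chain under Ulric runs Ulric → Judy → Paloma, which is 2 levels below Ulric.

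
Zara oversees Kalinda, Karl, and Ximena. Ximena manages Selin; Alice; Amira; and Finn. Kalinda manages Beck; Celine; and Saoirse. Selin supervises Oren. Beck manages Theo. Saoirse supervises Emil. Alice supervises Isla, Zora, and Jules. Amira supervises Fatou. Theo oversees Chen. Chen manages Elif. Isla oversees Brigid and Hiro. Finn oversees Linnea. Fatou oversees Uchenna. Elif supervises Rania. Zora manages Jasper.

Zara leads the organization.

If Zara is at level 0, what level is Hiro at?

4

Chain from Hiro up to Zara: Hiro → Isla → Alice → Ximena → Zara. That is 4 steps up, so Hiro is 4 levels below Zara.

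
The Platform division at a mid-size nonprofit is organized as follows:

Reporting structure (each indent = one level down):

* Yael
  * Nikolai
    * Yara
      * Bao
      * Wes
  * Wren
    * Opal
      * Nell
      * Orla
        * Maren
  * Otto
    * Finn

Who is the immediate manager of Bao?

Yara

Bao reports directly to Yara.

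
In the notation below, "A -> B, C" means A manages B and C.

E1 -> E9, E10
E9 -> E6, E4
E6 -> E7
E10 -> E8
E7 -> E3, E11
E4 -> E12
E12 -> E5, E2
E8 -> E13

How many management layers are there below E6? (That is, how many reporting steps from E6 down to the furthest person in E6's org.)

The longest chain under E6 runs E6 → E7 → E11, which is 2 levels below E6.

2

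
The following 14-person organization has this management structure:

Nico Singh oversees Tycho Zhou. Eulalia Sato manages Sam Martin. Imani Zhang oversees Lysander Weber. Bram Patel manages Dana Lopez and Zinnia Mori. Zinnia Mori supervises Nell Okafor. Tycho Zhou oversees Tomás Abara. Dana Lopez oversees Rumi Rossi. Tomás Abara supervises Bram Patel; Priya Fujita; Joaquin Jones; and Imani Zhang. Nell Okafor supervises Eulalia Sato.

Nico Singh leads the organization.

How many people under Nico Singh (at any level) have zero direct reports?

The people in Nico Singh's organization with no one reporting to them are Lysander Weber, Joaquin Jones, Priya Fujita, Sam Martin, Rumi Rossi. That is 5.

5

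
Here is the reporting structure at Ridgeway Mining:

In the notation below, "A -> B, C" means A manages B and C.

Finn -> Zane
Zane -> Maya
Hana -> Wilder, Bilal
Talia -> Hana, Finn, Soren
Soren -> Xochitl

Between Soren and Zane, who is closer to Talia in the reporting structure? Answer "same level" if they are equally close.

Soren

Soren is 1 level below Talia; Zane is 2. Soren is higher.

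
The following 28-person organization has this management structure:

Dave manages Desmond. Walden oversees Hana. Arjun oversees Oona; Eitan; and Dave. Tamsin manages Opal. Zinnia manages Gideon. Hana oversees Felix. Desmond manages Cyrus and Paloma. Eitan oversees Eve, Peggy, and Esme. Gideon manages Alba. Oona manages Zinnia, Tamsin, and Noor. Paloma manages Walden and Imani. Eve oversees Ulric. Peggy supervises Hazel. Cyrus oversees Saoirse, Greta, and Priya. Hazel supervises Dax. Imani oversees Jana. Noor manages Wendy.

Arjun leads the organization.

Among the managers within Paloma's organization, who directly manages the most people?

Direct-report counts within Paloma's organization: Paloma has 2; Imani has 1; Walden has 1; Hana has 1. The largest is 2, held by Paloma.

Paloma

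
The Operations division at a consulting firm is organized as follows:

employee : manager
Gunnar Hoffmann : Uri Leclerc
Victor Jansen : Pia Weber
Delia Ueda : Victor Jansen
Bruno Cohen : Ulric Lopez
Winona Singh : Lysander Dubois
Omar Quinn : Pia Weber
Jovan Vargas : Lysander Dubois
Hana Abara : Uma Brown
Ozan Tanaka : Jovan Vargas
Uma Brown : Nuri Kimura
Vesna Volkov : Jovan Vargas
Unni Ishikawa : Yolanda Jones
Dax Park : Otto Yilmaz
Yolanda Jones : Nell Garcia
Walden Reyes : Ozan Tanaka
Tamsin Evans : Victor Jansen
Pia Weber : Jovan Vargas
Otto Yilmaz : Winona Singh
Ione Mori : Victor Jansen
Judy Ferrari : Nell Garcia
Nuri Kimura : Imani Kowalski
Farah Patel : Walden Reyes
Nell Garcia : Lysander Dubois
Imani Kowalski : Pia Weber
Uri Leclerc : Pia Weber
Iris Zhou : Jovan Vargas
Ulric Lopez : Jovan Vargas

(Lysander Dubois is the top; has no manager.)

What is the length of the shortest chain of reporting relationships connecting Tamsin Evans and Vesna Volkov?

4

Tamsin Evans is 3 levels below Jovan Vargas, and Vesna Volkov is 1 level below Jovan Vargas (their lowest common manager). The shortest path runs up from Tamsin Evans to Jovan Vargas and back down to Vesna Volkov: 3 + 1 = 4 links.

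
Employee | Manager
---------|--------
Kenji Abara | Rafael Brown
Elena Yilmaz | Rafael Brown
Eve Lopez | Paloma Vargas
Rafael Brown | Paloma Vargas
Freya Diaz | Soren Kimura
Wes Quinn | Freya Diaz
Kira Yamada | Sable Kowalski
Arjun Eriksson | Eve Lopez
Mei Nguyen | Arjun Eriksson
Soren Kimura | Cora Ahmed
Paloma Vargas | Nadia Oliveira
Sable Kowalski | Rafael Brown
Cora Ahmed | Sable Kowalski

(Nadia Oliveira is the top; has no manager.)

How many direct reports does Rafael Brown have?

Rafael Brown directly manages Sable Kowalski, Elena Yilmaz, Kenji Abara. That is 3 direct reports.

3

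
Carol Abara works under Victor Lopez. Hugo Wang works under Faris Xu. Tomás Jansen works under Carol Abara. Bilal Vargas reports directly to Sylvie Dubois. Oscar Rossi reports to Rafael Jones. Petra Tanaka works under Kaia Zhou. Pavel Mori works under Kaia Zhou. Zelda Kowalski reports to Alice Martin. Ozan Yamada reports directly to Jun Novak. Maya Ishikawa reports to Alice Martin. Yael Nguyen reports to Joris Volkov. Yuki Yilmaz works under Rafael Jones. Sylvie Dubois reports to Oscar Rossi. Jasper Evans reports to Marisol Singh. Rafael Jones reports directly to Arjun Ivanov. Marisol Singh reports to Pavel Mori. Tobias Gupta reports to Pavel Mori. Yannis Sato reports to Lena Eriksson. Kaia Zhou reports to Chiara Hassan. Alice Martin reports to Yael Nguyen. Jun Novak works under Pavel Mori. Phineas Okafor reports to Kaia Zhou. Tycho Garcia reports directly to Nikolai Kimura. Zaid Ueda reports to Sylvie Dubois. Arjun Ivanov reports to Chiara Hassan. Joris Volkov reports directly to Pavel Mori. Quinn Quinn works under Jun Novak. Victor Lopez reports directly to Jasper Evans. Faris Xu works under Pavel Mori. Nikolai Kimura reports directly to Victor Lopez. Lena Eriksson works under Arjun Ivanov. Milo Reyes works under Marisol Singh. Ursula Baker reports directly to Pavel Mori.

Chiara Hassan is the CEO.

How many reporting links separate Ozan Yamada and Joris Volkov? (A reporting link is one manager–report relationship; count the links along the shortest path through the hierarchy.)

Ozan Yamada is 2 levels below Pavel Mori, and Joris Volkov is 1 level below Pavel Mori (their lowest common manager). The shortest path runs up from Ozan Yamada to Pavel Mori and back down to Joris Volkov: 2 + 1 = 3 links.

3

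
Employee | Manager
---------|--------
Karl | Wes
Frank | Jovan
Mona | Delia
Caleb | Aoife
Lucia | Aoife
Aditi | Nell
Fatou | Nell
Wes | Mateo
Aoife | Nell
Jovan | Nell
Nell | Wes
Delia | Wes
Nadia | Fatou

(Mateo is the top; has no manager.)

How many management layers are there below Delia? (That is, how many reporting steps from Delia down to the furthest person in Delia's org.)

The longest chain under Delia runs Delia → Mona, which is 1 level below Delia.

1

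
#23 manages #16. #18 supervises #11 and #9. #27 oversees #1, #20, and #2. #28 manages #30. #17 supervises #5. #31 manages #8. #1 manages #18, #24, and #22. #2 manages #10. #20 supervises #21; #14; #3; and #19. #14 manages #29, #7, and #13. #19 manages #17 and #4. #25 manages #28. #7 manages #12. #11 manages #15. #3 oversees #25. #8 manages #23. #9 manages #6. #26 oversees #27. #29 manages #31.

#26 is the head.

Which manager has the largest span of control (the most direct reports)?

#20

Direct-report counts: #26 has 1; #27 has 3; #2 has 1; #20 has 4; #19 has 2; #17 has 1; #3 has 1; #25 has 1; #28 has 1; #14 has 3; #7 has 1; #29 has 1; #31 has 1; #8 has 1; #23 has 1; #1 has 3; #18 has 2; #11 has 1; #9 has 1. The largest is 4, held by #20.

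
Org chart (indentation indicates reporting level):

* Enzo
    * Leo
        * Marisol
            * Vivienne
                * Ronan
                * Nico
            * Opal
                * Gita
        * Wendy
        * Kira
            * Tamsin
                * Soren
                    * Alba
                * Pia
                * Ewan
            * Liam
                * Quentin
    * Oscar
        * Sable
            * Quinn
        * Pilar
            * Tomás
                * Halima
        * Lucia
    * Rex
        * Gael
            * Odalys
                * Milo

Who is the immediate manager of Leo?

Leo reports directly to Enzo.

Enzo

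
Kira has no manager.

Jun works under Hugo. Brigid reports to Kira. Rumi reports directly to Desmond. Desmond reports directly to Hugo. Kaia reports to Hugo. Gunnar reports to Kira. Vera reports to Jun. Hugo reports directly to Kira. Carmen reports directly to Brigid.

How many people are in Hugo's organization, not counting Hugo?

5

Hugo directly manages Kaia, Jun, Desmond. Kaia has no reports. Under Jun: Vera (1). Under Desmond: Rumi (1). So Hugo's organization is 3 direct reports plus everyone under them: 1 + 2 + 2 = 5.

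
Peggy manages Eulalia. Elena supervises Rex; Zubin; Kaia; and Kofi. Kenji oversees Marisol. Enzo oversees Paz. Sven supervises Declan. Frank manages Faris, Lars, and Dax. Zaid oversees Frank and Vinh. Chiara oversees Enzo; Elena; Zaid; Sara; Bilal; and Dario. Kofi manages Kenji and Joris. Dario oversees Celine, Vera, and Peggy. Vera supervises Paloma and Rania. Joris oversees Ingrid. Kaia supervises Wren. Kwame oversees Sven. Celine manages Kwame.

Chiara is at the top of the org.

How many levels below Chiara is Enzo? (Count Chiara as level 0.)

1

Chain from Enzo up to Chiara: Enzo → Chiara. That is 1 step up, so Enzo is 1 level below Chiara.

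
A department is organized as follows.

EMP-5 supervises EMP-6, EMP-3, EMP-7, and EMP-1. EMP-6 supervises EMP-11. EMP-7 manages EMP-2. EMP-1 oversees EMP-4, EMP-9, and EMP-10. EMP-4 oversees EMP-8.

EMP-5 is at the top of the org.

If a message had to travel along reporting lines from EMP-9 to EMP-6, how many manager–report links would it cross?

EMP-9 is 2 levels below EMP-5, and EMP-6 is 1 level below EMP-5 (their lowest common manager). The shortest path runs up from EMP-9 to EMP-5 and back down to EMP-6: 2 + 1 = 3 links.

3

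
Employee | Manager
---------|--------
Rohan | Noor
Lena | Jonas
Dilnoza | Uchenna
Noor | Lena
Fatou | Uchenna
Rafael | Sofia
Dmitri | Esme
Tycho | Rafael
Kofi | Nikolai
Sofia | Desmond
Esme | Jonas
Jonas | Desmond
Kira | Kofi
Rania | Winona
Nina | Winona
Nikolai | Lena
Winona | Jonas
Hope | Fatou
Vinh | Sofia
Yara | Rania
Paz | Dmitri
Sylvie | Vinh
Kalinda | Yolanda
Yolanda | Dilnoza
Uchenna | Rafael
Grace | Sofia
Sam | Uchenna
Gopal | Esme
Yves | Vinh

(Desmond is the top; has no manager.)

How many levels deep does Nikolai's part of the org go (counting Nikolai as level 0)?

2

The longest chain under Nikolai runs Nikolai → Kofi → Kira, which is 2 levels below Nikolai.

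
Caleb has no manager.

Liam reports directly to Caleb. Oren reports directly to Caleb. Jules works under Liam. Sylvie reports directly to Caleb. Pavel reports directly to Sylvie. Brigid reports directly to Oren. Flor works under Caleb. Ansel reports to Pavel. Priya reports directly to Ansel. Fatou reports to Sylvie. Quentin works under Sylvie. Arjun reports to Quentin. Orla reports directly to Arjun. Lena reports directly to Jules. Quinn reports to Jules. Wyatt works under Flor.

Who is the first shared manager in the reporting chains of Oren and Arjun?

Oren's chain of managers is Caleb. Arjun's chain of managers is Quentin, Sylvie, Caleb. The first manager that appears in both chains is Caleb.

Caleb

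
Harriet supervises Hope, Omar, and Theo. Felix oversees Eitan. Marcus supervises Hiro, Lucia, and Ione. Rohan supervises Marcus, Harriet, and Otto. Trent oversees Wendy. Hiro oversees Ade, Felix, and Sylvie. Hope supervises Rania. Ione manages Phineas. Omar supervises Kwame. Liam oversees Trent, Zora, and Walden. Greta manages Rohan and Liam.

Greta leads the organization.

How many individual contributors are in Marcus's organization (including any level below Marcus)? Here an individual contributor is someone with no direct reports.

The people in Marcus's organization with no one reporting to them are Phineas, Lucia, Sylvie, Eitan, Ade. That is 5.

5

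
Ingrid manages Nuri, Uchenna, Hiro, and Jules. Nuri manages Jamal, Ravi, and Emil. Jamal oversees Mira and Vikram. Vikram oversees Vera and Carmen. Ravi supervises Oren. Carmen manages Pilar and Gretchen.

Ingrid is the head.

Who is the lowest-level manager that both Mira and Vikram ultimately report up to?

Jamal

Mira's chain of managers is Jamal, Nuri, Ingrid. Vikram's chain of managers is Jamal, Nuri, Ingrid. The first manager that appears in both chains is Jamal.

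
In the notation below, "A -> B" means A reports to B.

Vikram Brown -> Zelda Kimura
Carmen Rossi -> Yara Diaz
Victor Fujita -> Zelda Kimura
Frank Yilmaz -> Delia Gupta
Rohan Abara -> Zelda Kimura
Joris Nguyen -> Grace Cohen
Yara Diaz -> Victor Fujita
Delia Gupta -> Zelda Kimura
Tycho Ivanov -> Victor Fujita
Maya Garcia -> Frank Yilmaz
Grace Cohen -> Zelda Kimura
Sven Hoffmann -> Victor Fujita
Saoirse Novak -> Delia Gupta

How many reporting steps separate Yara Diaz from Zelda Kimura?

2

Chain from Yara Diaz up to Zelda Kimura: Yara Diaz → Victor Fujita → Zelda Kimura. That is 2 steps up, so Yara Diaz is 2 levels below Zelda Kimura.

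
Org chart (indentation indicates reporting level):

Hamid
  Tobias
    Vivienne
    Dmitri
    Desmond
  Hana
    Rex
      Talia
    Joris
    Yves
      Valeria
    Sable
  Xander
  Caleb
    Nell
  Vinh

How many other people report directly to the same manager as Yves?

Yves reports to Hana. Hana's other direct reports are Rex, Joris, Sable — 3 peers.

3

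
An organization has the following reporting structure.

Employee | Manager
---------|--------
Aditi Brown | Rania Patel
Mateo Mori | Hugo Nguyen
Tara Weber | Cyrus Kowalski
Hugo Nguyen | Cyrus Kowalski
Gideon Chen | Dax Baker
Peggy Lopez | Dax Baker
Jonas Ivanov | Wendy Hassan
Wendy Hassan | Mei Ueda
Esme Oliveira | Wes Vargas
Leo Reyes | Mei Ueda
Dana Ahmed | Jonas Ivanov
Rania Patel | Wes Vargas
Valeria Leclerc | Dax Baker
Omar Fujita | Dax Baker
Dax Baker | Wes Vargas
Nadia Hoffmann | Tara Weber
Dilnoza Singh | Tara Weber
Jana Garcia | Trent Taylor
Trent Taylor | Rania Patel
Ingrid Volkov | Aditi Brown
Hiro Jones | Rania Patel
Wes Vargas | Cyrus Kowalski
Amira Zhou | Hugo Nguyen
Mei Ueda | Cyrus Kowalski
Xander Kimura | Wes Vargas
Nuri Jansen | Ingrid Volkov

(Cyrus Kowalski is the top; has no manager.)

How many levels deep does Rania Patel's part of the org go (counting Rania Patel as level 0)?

The longest chain under Rania Patel runs Rania Patel → Aditi Brown → Ingrid Volkov → Nuri Jansen, which is 3 levels below Rania Patel.

3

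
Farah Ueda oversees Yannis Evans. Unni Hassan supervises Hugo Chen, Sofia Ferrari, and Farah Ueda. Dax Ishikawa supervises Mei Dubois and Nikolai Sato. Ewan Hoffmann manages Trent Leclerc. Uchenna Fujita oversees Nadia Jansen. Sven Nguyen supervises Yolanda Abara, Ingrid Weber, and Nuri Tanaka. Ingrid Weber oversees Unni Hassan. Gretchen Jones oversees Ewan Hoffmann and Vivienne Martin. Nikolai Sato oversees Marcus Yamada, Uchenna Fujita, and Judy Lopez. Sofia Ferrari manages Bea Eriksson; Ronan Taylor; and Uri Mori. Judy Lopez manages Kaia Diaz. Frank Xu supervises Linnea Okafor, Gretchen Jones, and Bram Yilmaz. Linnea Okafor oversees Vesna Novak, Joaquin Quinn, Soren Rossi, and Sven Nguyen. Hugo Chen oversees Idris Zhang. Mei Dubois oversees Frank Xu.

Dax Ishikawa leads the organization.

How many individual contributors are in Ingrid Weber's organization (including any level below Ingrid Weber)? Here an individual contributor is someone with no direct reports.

5

The people in Ingrid Weber's organization with no one reporting to them are Uri Mori, Ronan Taylor, Bea Eriksson, Yannis Evans, Idris Zhang. That is 5.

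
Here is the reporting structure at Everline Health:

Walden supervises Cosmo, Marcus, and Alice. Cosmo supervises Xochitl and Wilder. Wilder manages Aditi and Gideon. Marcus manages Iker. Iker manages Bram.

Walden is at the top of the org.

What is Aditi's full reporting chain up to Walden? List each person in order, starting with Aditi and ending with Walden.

Aditi -> Wilder -> Cosmo -> Walden

Aditi reports to Wilder. Wilder reports to Cosmo. Cosmo reports to Walden. Walden is at the top.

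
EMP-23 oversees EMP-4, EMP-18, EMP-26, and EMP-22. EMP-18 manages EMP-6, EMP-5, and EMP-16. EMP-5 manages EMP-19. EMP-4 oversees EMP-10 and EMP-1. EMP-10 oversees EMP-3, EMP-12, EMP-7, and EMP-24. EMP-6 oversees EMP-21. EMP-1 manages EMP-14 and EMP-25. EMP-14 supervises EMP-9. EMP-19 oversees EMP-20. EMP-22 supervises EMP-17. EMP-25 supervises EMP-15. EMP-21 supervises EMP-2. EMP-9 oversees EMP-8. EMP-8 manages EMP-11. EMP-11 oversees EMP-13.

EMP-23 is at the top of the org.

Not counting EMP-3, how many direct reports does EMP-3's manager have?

3

EMP-3 reports to EMP-10. EMP-10's other direct reports are EMP-12, EMP-7, EMP-24 — 3 peers.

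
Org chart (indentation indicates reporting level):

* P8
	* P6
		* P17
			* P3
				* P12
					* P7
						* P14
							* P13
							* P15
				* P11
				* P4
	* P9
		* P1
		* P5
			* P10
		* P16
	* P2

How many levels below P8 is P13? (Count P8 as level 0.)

7

Chain from P13 up to P8: P13 → P14 → P7 → P12 → P3 → P17 → P6 → P8. That is 7 steps up, so P13 is 7 levels below P8.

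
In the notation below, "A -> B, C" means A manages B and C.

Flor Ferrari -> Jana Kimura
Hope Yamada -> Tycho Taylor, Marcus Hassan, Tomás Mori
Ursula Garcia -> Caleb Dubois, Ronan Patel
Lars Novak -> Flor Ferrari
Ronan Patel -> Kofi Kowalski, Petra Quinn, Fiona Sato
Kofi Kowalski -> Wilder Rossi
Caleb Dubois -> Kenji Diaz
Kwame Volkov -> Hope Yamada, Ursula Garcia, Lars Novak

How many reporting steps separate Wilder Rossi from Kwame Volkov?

Chain from Wilder Rossi up to Kwame Volkov: Wilder Rossi → Kofi Kowalski → Ronan Patel → Ursula Garcia → Kwame Volkov. That is 4 steps up, so Wilder Rossi is 4 levels below Kwame Volkov.

4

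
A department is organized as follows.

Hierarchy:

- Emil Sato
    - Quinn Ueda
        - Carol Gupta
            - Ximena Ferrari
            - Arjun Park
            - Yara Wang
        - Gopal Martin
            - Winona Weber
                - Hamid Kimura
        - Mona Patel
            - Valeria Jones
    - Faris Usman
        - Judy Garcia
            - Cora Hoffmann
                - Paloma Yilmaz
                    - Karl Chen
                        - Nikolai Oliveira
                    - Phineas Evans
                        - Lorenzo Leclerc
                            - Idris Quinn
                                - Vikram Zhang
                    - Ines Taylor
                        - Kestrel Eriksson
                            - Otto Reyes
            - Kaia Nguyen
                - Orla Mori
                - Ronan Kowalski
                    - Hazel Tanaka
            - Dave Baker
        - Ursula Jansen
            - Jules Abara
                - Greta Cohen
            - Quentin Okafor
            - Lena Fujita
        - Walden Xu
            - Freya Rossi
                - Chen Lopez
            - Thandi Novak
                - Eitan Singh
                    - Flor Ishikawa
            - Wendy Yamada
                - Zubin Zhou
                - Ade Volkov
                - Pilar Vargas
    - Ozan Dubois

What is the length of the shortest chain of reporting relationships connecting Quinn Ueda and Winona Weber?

2

Winona Weber is in Quinn Ueda's organization: the chain from Winona Weber up to Quinn Ueda is Winona Weber → Gopal Martin → Quinn Ueda, which is 2 links.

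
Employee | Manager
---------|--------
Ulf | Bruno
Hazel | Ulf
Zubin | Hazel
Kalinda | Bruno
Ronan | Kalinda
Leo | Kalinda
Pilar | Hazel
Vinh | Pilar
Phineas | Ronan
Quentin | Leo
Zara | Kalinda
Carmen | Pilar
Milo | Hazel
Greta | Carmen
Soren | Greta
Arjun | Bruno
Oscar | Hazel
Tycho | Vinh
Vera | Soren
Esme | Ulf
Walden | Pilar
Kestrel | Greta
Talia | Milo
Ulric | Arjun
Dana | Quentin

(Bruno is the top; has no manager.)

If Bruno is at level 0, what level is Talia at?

4

Chain from Talia up to Bruno: Talia → Milo → Hazel → Ulf → Bruno. That is 4 steps up, so Talia is 4 levels below Bruno.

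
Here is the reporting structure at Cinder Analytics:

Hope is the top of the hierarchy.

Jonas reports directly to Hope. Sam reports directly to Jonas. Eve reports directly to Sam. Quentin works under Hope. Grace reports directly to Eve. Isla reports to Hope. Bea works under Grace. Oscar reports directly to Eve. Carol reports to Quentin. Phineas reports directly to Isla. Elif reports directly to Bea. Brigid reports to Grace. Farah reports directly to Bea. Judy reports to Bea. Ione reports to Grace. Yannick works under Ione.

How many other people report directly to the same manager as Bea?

Bea reports to Grace. Grace's other direct reports are Brigid, Ione — 2 peers.

2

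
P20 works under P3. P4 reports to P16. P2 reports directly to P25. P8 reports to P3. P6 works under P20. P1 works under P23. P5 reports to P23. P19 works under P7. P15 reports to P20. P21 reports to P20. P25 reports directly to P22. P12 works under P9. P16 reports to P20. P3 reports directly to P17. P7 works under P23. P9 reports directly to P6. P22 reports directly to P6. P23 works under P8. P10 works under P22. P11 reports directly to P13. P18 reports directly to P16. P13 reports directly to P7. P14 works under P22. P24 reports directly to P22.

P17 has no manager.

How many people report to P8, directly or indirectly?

7

P8 directly manages P23. Under P23: P5, P7, P13, P11, P19, P1 (6). That's 7 in total.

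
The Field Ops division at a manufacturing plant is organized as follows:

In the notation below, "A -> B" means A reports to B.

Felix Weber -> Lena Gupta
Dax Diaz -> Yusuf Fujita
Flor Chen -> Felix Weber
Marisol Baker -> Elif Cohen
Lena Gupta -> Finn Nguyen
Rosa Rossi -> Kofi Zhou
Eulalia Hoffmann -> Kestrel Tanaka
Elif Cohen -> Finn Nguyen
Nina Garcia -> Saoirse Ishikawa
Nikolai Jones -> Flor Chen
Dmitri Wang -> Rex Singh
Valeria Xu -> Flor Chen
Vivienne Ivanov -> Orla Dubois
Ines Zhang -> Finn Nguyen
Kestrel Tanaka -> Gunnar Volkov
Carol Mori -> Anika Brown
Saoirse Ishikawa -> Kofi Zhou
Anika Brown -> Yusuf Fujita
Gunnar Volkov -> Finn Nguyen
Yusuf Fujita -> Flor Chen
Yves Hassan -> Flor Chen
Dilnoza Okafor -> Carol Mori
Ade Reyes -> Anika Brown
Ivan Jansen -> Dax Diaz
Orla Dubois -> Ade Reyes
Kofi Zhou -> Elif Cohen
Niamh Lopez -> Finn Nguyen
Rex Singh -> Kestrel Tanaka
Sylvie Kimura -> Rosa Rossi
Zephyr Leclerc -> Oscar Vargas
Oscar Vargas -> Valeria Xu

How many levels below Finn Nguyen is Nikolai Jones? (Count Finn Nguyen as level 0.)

Chain from Nikolai Jones up to Finn Nguyen: Nikolai Jones → Flor Chen → Felix Weber → Lena Gupta → Finn Nguyen. That is 4 steps up, so Nikolai Jones is 4 levels below Finn Nguyen.

4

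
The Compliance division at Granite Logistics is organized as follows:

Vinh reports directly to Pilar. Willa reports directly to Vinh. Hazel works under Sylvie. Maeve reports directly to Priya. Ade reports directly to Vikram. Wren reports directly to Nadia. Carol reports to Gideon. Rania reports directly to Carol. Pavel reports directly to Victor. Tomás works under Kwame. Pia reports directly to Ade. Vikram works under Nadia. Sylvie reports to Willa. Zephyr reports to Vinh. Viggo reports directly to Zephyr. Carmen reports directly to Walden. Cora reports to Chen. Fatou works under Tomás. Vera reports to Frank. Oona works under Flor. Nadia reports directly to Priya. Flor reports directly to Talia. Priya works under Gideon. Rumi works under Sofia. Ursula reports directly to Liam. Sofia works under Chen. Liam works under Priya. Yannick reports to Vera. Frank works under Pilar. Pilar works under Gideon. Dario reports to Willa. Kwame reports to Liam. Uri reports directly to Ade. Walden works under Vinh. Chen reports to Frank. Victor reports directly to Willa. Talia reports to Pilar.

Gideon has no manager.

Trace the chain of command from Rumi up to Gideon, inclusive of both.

Rumi reports to Sofia. Sofia reports to Chen. Chen reports to Frank. Frank reports to Pilar. Pilar reports to Gideon. Gideon is at the top.

Rumi -> Sofia -> Chen -> Frank -> Pilar -> Gideon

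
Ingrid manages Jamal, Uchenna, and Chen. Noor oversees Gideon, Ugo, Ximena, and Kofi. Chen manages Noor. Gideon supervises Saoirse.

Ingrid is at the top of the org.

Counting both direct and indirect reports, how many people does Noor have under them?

Noor directly manages Ugo, Gideon, Ximena, Kofi. Ugo has no reports. Under Gideon: Saoirse (1). Ximena has no reports. Kofi has no reports. So Noor's organization is 4 direct reports plus everyone under them: 1 + 2 + 1 + 1 = 5.

5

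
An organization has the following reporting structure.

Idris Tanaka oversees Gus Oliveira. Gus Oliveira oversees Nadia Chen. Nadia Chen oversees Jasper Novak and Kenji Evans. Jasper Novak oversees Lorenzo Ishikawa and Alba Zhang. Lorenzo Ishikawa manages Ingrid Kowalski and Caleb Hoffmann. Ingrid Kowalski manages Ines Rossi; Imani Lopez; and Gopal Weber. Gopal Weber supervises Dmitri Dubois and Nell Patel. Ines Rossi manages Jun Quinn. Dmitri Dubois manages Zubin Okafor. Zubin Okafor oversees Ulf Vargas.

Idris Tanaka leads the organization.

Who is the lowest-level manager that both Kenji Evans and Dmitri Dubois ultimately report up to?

Nadia Chen

Kenji Evans's chain of managers is Nadia Chen, Gus Oliveira, Idris Tanaka. Dmitri Dubois's chain of managers is Gopal Weber, Ingrid Kowalski, Lorenzo Ishikawa, Jasper Novak, Nadia Chen, Gus Oliveira, Idris Tanaka. The first manager that appears in both chains is Nadia Chen.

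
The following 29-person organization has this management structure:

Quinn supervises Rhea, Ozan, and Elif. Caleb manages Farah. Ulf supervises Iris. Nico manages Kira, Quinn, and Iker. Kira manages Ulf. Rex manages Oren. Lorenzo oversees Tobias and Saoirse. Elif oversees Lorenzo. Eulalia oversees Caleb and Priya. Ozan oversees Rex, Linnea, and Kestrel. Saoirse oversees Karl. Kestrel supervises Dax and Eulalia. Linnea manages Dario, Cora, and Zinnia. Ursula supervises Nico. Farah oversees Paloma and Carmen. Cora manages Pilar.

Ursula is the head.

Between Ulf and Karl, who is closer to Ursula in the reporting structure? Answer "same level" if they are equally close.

Ulf is 3 levels below Ursula; Karl is 6. Ulf is higher.

Ulf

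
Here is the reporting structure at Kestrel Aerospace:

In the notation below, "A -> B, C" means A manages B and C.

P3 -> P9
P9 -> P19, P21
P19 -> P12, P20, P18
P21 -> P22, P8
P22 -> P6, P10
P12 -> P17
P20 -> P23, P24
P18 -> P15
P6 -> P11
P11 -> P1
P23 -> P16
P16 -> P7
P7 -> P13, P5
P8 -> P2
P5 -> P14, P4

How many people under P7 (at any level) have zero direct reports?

The people in P7's organization with no one reporting to them are P4, P14, P13. That is 3.

3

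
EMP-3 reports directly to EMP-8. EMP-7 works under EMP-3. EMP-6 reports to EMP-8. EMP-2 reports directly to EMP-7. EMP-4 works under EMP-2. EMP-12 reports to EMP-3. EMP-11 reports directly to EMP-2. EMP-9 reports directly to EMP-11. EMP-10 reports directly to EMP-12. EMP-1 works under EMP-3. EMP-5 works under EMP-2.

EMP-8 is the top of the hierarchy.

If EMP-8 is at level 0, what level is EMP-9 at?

Chain from EMP-9 up to EMP-8: EMP-9 → EMP-11 → EMP-2 → EMP-7 → EMP-3 → EMP-8. That is 5 steps up, so EMP-9 is 5 levels below EMP-8.

5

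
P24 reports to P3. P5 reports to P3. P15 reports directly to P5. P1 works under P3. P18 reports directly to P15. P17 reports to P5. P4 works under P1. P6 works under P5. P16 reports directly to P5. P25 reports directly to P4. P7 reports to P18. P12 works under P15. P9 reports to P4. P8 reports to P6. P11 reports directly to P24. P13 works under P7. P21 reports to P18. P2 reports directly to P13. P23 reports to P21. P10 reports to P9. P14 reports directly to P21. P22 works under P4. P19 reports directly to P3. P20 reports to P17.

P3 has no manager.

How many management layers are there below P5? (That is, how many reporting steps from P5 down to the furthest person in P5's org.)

5

The longest chain under P5 runs P5 → P15 → P18 → P7 → P13 → P2, which is 5 levels below P5.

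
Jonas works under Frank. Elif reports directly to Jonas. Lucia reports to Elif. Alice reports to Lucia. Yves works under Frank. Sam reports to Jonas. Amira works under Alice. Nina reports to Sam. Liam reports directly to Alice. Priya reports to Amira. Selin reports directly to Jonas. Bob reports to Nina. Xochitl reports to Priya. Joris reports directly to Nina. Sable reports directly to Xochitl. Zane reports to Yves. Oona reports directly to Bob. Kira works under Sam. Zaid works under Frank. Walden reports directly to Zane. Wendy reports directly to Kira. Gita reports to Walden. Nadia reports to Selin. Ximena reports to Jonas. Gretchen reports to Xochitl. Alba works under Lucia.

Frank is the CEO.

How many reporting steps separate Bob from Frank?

4

Chain from Bob up to Frank: Bob → Nina → Sam → Jonas → Frank. That is 4 steps up, so Bob is 4 levels below Frank.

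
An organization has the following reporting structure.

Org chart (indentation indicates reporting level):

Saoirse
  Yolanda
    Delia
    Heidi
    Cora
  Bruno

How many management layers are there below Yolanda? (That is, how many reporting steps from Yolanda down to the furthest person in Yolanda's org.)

1

The longest chain under Yolanda runs Yolanda → Cora, which is 1 level below Yolanda.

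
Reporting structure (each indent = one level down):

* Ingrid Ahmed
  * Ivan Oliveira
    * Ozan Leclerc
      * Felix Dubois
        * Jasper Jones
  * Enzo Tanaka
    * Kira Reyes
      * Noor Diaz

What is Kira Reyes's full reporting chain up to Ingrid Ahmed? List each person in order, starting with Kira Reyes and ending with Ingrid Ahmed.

Kira Reyes -> Enzo Tanaka -> Ingrid Ahmed

Kira Reyes reports to Enzo Tanaka. Enzo Tanaka reports to Ingrid Ahmed. Ingrid Ahmed is at the top.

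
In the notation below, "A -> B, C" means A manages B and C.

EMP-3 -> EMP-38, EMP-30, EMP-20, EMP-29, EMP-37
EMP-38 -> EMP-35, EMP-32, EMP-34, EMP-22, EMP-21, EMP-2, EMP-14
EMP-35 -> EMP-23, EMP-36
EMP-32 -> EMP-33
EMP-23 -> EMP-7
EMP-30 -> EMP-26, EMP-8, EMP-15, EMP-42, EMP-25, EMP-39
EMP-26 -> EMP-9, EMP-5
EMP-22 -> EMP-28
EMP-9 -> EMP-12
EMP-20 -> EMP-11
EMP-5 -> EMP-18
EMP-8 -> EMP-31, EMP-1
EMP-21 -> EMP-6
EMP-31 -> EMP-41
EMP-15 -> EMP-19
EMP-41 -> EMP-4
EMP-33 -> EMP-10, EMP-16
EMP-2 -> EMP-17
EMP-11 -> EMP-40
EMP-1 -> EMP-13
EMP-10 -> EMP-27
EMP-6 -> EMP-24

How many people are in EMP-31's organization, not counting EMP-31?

EMP-31 directly manages EMP-41. Under EMP-41: EMP-4 (1). That's 2 in total.

2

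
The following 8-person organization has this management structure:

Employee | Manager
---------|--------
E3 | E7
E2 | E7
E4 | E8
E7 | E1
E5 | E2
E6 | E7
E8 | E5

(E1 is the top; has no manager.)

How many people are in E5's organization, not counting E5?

E5 directly manages E8. Under E8: E4 (1). That's 2 in total.

2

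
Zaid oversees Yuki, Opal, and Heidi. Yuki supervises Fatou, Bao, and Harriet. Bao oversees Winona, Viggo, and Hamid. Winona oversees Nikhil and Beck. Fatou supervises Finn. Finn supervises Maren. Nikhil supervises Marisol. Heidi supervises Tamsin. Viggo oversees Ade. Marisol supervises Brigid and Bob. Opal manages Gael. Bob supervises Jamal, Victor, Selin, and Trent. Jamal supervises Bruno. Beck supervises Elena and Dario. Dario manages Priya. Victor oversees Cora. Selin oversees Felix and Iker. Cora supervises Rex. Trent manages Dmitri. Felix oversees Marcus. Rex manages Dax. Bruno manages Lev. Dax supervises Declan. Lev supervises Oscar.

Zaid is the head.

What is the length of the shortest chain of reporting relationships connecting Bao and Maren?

Bao is 1 level below Yuki, and Maren is 3 levels below Yuki (their lowest common manager). The shortest path runs up from Bao to Yuki and back down to Maren: 1 + 3 = 4 links.

4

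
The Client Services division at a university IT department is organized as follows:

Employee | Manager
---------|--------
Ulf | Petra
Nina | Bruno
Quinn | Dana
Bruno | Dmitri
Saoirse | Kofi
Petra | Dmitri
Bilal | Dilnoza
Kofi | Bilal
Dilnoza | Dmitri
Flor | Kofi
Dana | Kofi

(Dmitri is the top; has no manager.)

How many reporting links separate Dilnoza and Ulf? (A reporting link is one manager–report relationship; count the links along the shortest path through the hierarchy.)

3

Dilnoza is 1 level below Dmitri, and Ulf is 2 levels below Dmitri (their lowest common manager). The shortest path runs up from Dilnoza to Dmitri and back down to Ulf: 1 + 2 = 3 links.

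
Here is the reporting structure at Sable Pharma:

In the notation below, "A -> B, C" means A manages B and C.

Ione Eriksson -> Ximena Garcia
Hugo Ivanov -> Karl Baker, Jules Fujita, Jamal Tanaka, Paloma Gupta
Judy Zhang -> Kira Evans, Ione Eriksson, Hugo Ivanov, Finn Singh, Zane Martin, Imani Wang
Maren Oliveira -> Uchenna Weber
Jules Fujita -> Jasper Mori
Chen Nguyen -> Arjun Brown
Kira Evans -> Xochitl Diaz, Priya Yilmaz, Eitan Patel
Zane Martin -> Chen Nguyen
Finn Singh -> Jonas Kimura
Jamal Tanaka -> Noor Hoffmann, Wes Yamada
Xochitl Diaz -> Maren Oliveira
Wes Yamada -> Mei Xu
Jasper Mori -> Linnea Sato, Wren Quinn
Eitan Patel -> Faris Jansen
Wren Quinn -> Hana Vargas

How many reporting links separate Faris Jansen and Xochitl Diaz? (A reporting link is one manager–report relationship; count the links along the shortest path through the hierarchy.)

3

Faris Jansen is 2 levels below Kira Evans, and Xochitl Diaz is 1 level below Kira Evans (their lowest common manager). The shortest path runs up from Faris Jansen to Kira Evans and back down to Xochitl Diaz: 2 + 1 = 3 links.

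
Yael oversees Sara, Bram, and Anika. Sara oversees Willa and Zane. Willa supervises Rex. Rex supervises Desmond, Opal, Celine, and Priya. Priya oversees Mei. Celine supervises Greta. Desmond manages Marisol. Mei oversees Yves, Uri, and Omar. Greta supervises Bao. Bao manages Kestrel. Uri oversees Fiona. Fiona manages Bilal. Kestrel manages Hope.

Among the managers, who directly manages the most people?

Rex

Direct-report counts: Yael has 3; Sara has 2; Willa has 1; Rex has 4; Desmond has 1; Celine has 1; Greta has 1; Bao has 1; Kestrel has 1; Priya has 1; Mei has 3; Uri has 1; Fiona has 1. The largest is 4, held by Rex.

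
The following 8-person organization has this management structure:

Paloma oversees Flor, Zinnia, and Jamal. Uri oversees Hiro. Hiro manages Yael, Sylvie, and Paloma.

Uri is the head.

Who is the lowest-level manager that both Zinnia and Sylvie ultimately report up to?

Zinnia's chain of managers is Paloma, Hiro, Uri. Sylvie's chain of managers is Hiro, Uri. The first manager that appears in both chains is Hiro.

Hiro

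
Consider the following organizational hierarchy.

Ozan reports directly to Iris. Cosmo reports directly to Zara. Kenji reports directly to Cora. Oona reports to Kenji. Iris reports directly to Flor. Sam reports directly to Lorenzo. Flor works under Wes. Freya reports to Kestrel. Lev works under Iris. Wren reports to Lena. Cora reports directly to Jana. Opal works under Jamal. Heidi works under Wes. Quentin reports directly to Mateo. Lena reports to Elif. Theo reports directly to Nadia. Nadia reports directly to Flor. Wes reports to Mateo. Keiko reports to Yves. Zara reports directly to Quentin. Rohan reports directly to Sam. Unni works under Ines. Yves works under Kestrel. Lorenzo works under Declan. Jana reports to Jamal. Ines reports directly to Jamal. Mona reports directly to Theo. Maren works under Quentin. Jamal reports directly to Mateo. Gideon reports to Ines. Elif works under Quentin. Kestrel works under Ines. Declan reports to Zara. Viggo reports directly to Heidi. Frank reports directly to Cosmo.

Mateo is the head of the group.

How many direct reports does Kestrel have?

2

Kestrel directly manages Yves, Freya. That is 2 direct reports.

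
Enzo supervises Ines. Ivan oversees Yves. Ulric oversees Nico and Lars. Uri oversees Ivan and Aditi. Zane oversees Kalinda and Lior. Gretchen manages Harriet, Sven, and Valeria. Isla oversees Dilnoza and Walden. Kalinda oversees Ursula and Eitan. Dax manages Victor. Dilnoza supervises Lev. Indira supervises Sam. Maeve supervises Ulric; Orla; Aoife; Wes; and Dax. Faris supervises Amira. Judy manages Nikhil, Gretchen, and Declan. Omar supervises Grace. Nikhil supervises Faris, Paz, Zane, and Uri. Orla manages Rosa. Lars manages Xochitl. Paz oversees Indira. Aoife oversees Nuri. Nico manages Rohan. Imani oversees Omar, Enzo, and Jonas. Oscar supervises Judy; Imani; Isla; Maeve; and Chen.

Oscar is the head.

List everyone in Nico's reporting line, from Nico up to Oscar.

Nico reports to Ulric. Ulric reports to Maeve. Maeve reports to Oscar. Oscar is at the top.

Nico -> Ulric -> Maeve -> Oscar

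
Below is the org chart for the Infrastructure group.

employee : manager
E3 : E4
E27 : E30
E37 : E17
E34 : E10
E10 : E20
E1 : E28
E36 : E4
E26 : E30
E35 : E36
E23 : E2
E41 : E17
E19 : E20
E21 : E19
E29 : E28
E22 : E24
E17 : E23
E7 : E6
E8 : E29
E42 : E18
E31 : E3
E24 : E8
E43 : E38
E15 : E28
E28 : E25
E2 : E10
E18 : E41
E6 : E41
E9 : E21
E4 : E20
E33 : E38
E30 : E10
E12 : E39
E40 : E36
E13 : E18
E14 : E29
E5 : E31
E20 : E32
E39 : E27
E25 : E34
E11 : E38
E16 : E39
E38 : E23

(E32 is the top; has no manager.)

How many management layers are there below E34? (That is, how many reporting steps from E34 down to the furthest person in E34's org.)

6

The longest chain under E34 runs E34 → E25 → E28 → E29 → E8 → E24 → E22, which is 6 levels below E34.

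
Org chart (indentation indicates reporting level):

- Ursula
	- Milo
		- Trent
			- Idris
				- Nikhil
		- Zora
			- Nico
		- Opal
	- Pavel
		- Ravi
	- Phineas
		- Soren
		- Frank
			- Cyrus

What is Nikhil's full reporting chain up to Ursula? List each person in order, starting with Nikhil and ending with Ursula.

Nikhil reports to Idris. Idris reports to Trent. Trent reports to Milo. Milo reports to Ursula. Ursula is at the top.

Nikhil -> Idris -> Trent -> Milo -> Ursula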